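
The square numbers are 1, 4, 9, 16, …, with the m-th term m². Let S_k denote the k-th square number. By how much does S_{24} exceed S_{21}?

135

24² = 576 and 21² = 441.
Difference: 576 − 441 = 135.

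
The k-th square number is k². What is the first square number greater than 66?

81

Solve n² > 66 for integer n.
The largest n with value ≤ 66 is 8 (since 64 ≤ 66 < 81), so the first above is n = 9, value 81.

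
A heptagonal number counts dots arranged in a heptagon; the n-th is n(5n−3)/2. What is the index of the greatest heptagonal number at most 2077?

29

Solve n(5n−3)/2 ≤ 2077 for integer n.
n = 29 gives 2059 ≤ 2077, while n = 30 gives 2205 > 2077; so the answer is index 29.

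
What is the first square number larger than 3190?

Solve n² > 3190 for integer n.
The largest n with value ≤ 3190 is 56 (since 3136 ≤ 3190 < 3249), so the first above is n = 57, value 3249.

3249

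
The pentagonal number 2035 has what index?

Set n(3n−1)/2 = 2035, giving 3n² − n − 4070 = 0.
The discriminant is 1 + 24·2035 = 48841, and √48841 = 221.
So n = (1 + 221) / 6 = 222/6 = 37.
Check: 37·(3·37 − 1)/2 = 2035. ✓

37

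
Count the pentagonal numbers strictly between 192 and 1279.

The n-th pentagonal number is n(3n−1)/2.
Smallest index with value > 192: n = 12 (giving 210).
Largest index with value < 1279: n = 29 (giving 1247).
Indices 12 through 29: 18 terms.

18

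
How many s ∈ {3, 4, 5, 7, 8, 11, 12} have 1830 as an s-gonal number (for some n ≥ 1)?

s = 3: P(3, 60) = 1830. ✓
s = 4: P(4, 42) = 1764 and P(4, 43) = 1849; 1830 is not s-gonal.
s = 5: P(5, 35) = 1820 and P(5, 36) = 1926; 1830 is not s-gonal.
s = 7: P(7, 27) = 1782 and P(7, 28) = 1918; 1830 is not s-gonal.
s = 8: P(8, 25) = 1825 and P(8, 26) = 1976; 1830 is not s-gonal.
s = 11: P(11, 20) = 1730 and P(11, 21) = 1911; 1830 is not s-gonal.
s = 12: P(12, 19) = 1729 and P(12, 20) = 1920; 1830 is not s-gonal.
Hits: s ∈ {3} → 1.

1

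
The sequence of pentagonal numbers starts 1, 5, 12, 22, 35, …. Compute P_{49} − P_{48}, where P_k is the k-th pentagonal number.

Consecutive pentagonal numbers differ by 3n − 2: here 3·49 − 2 = 145.

145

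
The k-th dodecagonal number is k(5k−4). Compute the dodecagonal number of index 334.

556444

The 334th dodecagonal number is n(5n−4) with n = 334.
334·(5·334 − 4) = 334·1666 = 556444.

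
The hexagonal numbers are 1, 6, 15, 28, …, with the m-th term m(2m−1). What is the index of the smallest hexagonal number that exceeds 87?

Solve n(2n−1) > 87 for integer n.
The largest n with value ≤ 87 is 6 (since 66 ≤ 87 < 91), so the first above is n = 7, value 91.

7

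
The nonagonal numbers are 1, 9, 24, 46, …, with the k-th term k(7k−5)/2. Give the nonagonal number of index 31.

31·(7·31 − 5)/2 = 31·212/2 = 31·106 = 3286.

3286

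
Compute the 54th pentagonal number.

4347

The 54th pentagonal number is n(3n−1)/2 with n = 54.
54·(3·54 − 1)/2 = 54·161/2 = 4347.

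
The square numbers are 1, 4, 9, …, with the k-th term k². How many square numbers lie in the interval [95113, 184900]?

122

The n-th square number is n².
Smallest index with value ≥ 95113: n = 309 (giving 95481).
Largest index with value ≤ 184900: n = 430 (giving 184900).
Indices 309 through 430: 122 terms.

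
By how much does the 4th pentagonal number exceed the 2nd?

4·(3·4 − 1)/2 = 22 and 2·(3·2 − 1)/2 = 5.
Difference: 22 − 5 = 17.

17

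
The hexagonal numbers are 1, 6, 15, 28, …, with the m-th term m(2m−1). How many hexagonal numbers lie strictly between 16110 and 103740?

The n-th hexagonal number is n(2n−1).
Smallest index with value > 16110: n = 91 (giving 16471).
Largest index with value < 103740: n = 227 (giving 102831).
Indices 91 through 227: 137 terms.

137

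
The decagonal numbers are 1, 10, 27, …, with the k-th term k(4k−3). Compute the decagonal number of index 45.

7965

The 45th decagonal number is n(4n−3) with n = 45.
45·(4·45 − 3) = 45·177 = 7965.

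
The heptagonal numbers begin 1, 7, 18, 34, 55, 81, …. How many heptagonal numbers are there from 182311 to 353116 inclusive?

The n-th heptagonal number is n(5n−3)/2.
Smallest index with value ≥ 182311: n = 271 (giving 183196).
Largest index with value ≤ 353116: n = 376 (giving 352876).
Indices 271 through 376: 106 terms.

106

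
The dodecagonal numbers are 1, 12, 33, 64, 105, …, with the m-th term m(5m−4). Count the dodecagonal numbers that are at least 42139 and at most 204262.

110

The n-th dodecagonal number is n(5n−4).
Smallest index with value ≥ 42139: n = 93 (giving 42873).
Largest index with value ≤ 204262: n = 202 (giving 203212).
Indices 93 through 202: 110 terms.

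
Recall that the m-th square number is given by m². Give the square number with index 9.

The 9th square number is n² with n = 9.
9² = 81.

81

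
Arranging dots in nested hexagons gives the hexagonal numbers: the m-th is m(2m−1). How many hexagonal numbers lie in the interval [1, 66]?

6

The n-th hexagonal number is n(2n−1).
Smallest index with value ≥ 1: n = 1 (giving 1).
Largest index with value ≤ 66: n = 6 (giving 66).
Indices 1 through 6: 6 terms.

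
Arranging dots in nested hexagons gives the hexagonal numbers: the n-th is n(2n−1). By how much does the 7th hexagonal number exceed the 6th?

Consecutive hexagonal numbers differ by 4n − 3: here 4·7 − 3 = 25.

25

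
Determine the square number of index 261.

68121

261² = 68121.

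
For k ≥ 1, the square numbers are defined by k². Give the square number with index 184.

33856

The 184th square number is n² with n = 184.
184² = 33856.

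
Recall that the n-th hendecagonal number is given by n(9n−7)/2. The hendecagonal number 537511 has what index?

Set n(9n−7)/2 = 537511, giving 9n² − 7n − 1075022 = 0.
So n = (7 + 6221) / 18 = 6228/18 = 346.
Check: 346·(9·346 − 7)/2 = 537511. ✓

346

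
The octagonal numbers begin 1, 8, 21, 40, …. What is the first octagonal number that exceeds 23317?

Solve n(3n−2) > 23317 for integer n.
The largest n with value ≤ 23317 is 88 (since 23056 ≤ 23317 < 23585), so the first above is n = 89, value 23585.

23585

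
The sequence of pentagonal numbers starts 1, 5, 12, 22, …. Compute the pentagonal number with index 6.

6·(3·6 − 1)/2 = 6·17/2 = 51.

51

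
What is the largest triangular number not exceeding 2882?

2850

Solve n(n+1)/2 ≤ 2882 for integer n.
n = 75 gives 2850 ≤ 2882, while n = 76 gives 2926 > 2882; so the answer is 2850.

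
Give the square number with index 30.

The 30th square number is n² with n = 30.
30² = 900.

900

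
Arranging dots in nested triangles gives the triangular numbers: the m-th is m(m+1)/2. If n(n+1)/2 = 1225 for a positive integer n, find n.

49

Set n(n+1)/2 = 1225, giving n² + n − 2450 = 0.
The discriminant is 1 + 8·1225 = 9801, and √9801 = 99.
So n = (-1 + 99) / 2 = 98/2 = 49.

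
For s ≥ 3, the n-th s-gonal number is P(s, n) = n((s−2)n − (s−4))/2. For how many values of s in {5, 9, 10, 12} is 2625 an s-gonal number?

1

s = 5: P(5, 42) = 2625. ✓
s = 9: P(9, 27) = 2484 and P(9, 28) = 2674; 2625 is not s-gonal.
s = 10: P(10, 25) = 2425 and P(10, 26) = 2626; 2625 is not s-gonal.
s = 12: P(12, 23) = 2553 and P(12, 24) = 2784; 2625 is not s-gonal.
Hits: s ∈ {5} → 1.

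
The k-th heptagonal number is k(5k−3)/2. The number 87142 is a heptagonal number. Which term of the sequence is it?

187

Set n(5n−3)/2 = 87142, giving 5n² − 3n − 174284 = 0.
So n = (3 + 1867) / 10 = 1870/10 = 187.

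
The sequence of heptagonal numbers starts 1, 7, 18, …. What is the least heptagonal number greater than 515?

Solve n(5n−3)/2 > 515 for integer n.
The largest n with value ≤ 515 is 14 (since 469 ≤ 515 < 540), so the first above is n = 15, value 540.

540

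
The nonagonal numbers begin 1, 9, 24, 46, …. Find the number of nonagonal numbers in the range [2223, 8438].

The n-th nonagonal number is n(7n−5)/2.
Smallest index with value ≥ 2223: n = 26 (giving 2301).
Largest index with value ≤ 8438: n = 49 (giving 8281).
Indices 26 through 49: 24 terms.

24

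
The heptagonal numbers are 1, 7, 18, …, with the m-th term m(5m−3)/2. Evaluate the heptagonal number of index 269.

180499

The 269th heptagonal number is n(5n−3)/2 with n = 269.
269·(5·269 − 3)/2 = 269·1342/2 = 269·671 = 180499.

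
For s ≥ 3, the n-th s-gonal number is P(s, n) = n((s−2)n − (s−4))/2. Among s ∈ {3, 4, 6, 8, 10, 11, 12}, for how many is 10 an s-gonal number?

s = 3: P(3, 4) = 10. ✓
s = 4: P(4, 3) = 9 and P(4, 4) = 16; 10 is not s-gonal.
s = 6: P(6, 2) = 6 and P(6, 3) = 15; 10 is not s-gonal.
s = 8: P(8, 2) = 8 and P(8, 3) = 21; 10 is not s-gonal.
s = 10: P(10, 2) = 10. ✓
s = 11: P(11, 1) = 1 and P(11, 2) = 11; 10 is not s-gonal.
s = 12: P(12, 1) = 1 and P(12, 2) = 12; 10 is not s-gonal.
Hits: s ∈ {3, 10} → 2.

2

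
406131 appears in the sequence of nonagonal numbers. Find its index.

Set n(7n−5)/2 = 406131, giving 7n² − 5n − 812262 = 0.
The discriminant is 25 + 56·406131 = 22743361, and √22743361 = 4769.
So n = (5 + 4769) / 14 = 4774/14 = 341.

341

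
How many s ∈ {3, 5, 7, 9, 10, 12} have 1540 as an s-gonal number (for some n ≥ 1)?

2

s = 3: P(3, 55) = 1540. ✓
s = 5: P(5, 32) = 1520 and P(5, 33) = 1617; 1540 is not s-gonal.
s = 7: P(7, 25) = 1525 and P(7, 26) = 1651; 1540 is not s-gonal.
s = 9: P(9, 21) = 1491 and P(9, 22) = 1639; 1540 is not s-gonal.
s = 10: P(10, 20) = 1540. ✓
s = 12: P(12, 17) = 1377 and P(12, 18) = 1548; 1540 is not s-gonal.
Hits: s ∈ {3, 10} → 2.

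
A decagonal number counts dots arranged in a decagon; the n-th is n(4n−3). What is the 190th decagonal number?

143830

190·(4·190 − 3) = 190·757 = 143830.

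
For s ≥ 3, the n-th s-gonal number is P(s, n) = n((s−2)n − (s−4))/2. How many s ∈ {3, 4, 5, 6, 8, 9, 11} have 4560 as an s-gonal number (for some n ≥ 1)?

2

s = 3: P(3, 95) = 4560. ✓
s = 4: P(4, 67) = 4489 and P(4, 68) = 4624; 4560 is not s-gonal.
s = 5: P(5, 55) = 4510 and P(5, 56) = 4676; 4560 is not s-gonal.
s = 6: P(6, 48) = 4560. ✓
s = 8: P(8, 39) = 4485 and P(8, 40) = 4720; 4560 is not s-gonal.
s = 9: P(9, 36) = 4446 and P(9, 37) = 4699; 4560 is not s-gonal.
s = 11: P(11, 32) = 4496 and P(11, 33) = 4785; 4560 is not s-gonal.
Hits: s ∈ {3, 6} → 2.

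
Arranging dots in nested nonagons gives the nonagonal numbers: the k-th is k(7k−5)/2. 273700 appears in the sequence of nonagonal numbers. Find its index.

Set n(7n−5)/2 = 273700, giving 7n² − 5n − 547400 = 0.
The discriminant is 25 + 56·273700 = 15327225, and √15327225 = 3915.
So n = (5 + 3915) / 14 = 3920/14 = 280.
Check: 280·(7·280 − 5)/2 = 273700. ✓

280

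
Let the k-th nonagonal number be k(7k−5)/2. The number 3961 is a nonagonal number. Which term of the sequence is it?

34

Set n(7n−5)/2 = 3961, giving 7n² − 5n − 7922 = 0.
The discriminant is 25 + 56·3961 = 221841, and √221841 = 471.
So n = (5 + 471) / 14 = 476/14 = 34.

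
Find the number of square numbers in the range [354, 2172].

The n-th square number is n².
Smallest index with value ≥ 354: n = 19 (giving 361).
Largest index with value ≤ 2172: n = 46 (giving 2116).
Indices 19 through 46: 28 terms.

28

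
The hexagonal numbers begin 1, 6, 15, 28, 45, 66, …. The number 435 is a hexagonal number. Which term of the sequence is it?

Set n(2n−1) = 435, giving 2n² − n − 435 = 0.
The discriminant is 1 + 8·435 = 3481, and √3481 = 59.
So n = (1 + 59) / 4 = 60/4 = 15.

15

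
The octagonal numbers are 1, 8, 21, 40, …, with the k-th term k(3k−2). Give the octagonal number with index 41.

4961

The 41st octagonal number is n(3n−2) with n = 41.
41·(3·41 − 2) = 41·121 = 4961.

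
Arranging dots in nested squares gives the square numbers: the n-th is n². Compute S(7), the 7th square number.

7² = 49.

49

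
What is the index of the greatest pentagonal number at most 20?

3

Solve n(3n−1)/2 ≤ 20 for integer n.
n = 3 gives 12 ≤ 20, while n = 4 gives 22 > 20; so the answer is index 3.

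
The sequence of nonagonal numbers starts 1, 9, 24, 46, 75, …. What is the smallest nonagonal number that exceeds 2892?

Solve n(7n−5)/2 > 2892 for integer n.
The largest n with value ≤ 2892 is 29 (since 2871 ≤ 2892 < 3075), so the first above is n = 30, value 3075.

3075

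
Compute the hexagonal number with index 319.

The 319th hexagonal number is n(2n−1) with n = 319.
319·(2·319 − 1) = 319·637 = 203203.

203203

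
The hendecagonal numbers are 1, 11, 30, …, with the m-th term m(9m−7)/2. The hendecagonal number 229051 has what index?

226

Set n(9n−7)/2 = 229051, giving 9n² − 7n − 458102 = 0.
The discriminant is 49 + 72·229051 = 16491721, and √16491721 = 4061.
So n = (7 + 4061) / 18 = 4068/18 = 226.
Check: 226·(9·226 − 7)/2 = 229051. ✓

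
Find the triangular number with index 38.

The 38th triangular number is n(n+1)/2 with n = 38.
38·39/2 = 1482/2 = 741.

741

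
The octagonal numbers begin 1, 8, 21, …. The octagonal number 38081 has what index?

Set n(3n−2) = 38081, giving 3n² − 2n − 38081 = 0.
The discriminant is 4 + 12·38081 = 456976, and √456976 = 676.
So n = (2 + 676) / 6 = 678/6 = 113.
Check: 113·(3·113 − 2) = 38081. ✓

113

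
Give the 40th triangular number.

820

The 40th triangular number is n(n+1)/2 with n = 40.
40·41/2 = 1640/2 = 820.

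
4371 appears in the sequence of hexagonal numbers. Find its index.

47

Set n(2n−1) = 4371, giving 2n² − n − 4371 = 0.
The discriminant is 1 + 8·4371 = 34969, and √34969 = 187.
So n = (1 + 187) / 4 = 188/4 = 47.
Check: 47·(2·47 − 1) = 4371. ✓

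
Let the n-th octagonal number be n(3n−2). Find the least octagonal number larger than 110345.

Solve n(3n−2) > 110345 for integer n.
The largest n with value ≤ 110345 is 192 (since 110208 ≤ 110345 < 111361), so the first above is n = 193, value 111361.

111361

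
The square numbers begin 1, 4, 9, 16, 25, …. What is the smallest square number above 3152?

3249

Solve n² > 3152 for integer n.
The largest n with value ≤ 3152 is 56 (since 3136 ≤ 3152 < 3249), so the first above is n = 57, value 3249.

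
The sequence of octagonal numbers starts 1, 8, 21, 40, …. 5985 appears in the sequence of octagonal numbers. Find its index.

45

Set n(3n−2) = 5985, giving 3n² − 2n − 5985 = 0.
The discriminant is 4 + 12·5985 = 71824, and √71824 = 268.
So n = (2 + 268) / 6 = 270/6 = 45.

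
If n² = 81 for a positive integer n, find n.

We need n² = 81, so n = √81 = 9.

9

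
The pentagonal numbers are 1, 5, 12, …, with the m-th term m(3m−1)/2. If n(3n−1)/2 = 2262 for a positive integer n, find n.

Set n(3n−1)/2 = 2262, giving 3n² − n − 4524 = 0.
So n = (1 + 233) / 6 = 234/6 = 39.
Check: 39·(3·39 − 1)/2 = 2262. ✓

39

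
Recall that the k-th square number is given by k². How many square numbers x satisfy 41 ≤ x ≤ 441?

15

The n-th square number is n².
Smallest index with value ≥ 41: n = 7 (giving 49).
Largest index with value ≤ 441: n = 21 (giving 441).
Indices 7 through 21: 15 terms.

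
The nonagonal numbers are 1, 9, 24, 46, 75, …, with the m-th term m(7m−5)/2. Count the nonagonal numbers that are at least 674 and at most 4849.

The n-th nonagonal number is n(7n−5)/2.
Smallest index with value ≥ 674: n = 15 (giving 750).
Largest index with value ≤ 4849: n = 37 (giving 4699).
Indices 15 through 37: 23 terms.

23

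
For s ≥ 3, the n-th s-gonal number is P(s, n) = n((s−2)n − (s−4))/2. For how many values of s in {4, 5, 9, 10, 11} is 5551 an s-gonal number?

1

s = 4: P(4, 74) = 5476 and P(4, 75) = 5625; 5551 is not s-gonal.
s = 5: P(5, 61) = 5551. ✓
s = 9: P(9, 40) = 5500 and P(9, 41) = 5781; 5551 is not s-gonal.
s = 10: P(10, 37) = 5365 and P(10, 38) = 5662; 5551 is not s-gonal.
s = 11: P(11, 35) = 5390 and P(11, 36) = 5706; 5551 is not s-gonal.
Hits: s ∈ {5} → 1.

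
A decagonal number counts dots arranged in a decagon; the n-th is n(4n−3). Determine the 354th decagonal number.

500202

The 354th decagonal number is n(4n−3) with n = 354.
354·(4·354 − 3) = 354·1413 = 500202.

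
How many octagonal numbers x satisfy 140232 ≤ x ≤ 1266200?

434

The n-th octagonal number is n(3n−2).
Smallest index with value ≥ 140232: n = 217 (giving 140833).
Largest index with value ≤ 1266200: n = 650 (giving 1266200).
Indices 217 through 650: 434 terms.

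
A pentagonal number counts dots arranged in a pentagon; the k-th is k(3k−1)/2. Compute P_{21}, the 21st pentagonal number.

651

21·(3·21 − 1)/2 = 21·62/2 = 21·31 = 651.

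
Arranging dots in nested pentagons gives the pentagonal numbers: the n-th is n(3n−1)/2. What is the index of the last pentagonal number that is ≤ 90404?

245

Solve n(3n−1)/2 ≤ 90404 for integer n.
n = 245 gives 89915 ≤ 90404, while n = 246 gives 90651 > 90404; so the answer is index 245.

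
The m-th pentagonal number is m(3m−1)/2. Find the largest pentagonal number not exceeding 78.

70

Solve n(3n−1)/2 ≤ 78 for integer n.
n = 7 gives 70 ≤ 78, while n = 8 gives 92 > 78; so the answer is 70.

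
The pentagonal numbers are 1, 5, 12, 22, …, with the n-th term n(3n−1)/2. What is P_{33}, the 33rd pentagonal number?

1617

The 33rd pentagonal number is n(3n−1)/2 with n = 33.
33·(3·33 − 1)/2 = 33·98/2 = 33·49 = 1617.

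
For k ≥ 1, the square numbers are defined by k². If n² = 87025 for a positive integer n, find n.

295

We need n² = 87025, so n = √87025 = 295.
Check: 295² = 87025. ✓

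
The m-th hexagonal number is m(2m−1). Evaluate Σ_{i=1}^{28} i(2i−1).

Σ i(2i−1) = 2Σi² − Σi over i = 1..28.
Σi = 406 and Σi² = 7714.
2·7714 − 1·406 = 15022.

15022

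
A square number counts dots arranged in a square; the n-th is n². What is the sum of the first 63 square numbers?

Σ_{i=1}^{63} i² = 63·64·127/6 = 85344.

85344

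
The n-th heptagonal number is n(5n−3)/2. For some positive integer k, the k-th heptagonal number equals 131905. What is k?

230

Set n(5n−3)/2 = 131905, giving 5n² − 3n − 263810 = 0.
So n = (3 + 2297) / 10 = 2300/10 = 230.
Check: 230·(5·230 − 3)/2 = 131905. ✓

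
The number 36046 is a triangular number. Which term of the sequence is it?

Set n(n+1)/2 = 36046, giving n² + n − 72092 = 0.
The discriminant is 1 + 8·36046 = 288369, and √288369 = 537.
So n = (-1 + 537) / 2 = 536/2 = 268.
Check: 268·269/2 = 36046. ✓

268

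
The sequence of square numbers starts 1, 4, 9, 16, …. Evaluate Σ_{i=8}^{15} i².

Σ_{i=8}^{15} i² = 1240 − 140 = 1100.

1100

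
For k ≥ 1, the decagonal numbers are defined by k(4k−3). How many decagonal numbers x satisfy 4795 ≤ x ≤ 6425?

6

The n-th decagonal number is n(4n−3).
Smallest index with value ≥ 4795: n = 35 (giving 4795).
Largest index with value ≤ 6425: n = 40 (giving 6280).
Indices 35 through 40: 6 terms.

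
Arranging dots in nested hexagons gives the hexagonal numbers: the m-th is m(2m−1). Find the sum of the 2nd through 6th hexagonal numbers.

Σ i(2i−1) = 2Σi² − Σi over i = 2..6.
Σi = 21 − 1 = 20 and Σi² = 91 − 1 = 90.
2·90 − 1·20 = 160.

160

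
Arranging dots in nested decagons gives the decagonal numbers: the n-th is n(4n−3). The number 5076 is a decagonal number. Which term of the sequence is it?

36

Set n(4n−3) = 5076, giving 4n² − 3n − 5076 = 0.
So n = (3 + 285) / 8 = 288/8 = 36.
Check: 36·(4·36 − 3) = 5076. ✓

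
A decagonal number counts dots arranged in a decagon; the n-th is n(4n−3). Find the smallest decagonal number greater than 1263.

1387

Solve n(4n−3) > 1263 for integer n.
The largest n with value ≤ 1263 is 18 (since 1242 ≤ 1263 < 1387), so the first above is n = 19, value 1387.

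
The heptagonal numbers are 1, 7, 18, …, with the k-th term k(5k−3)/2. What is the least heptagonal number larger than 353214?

354757

Solve n(5n−3)/2 > 353214 for integer n.
The largest n with value ≤ 353214 is 376 (since 352876 ≤ 353214 < 354757), so the first above is n = 377, value 354757.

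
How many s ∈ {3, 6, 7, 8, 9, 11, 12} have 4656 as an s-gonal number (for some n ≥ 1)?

s = 3: P(3, 96) = 4656. ✓
s = 6: P(6, 48) = 4560 and P(6, 49) = 4753; 4656 is not s-gonal.
s = 7: P(7, 43) = 4558 and P(7, 44) = 4774; 4656 is not s-gonal.
s = 8: P(8, 39) = 4485 and P(8, 40) = 4720; 4656 is not s-gonal.
s = 9: P(9, 36) = 4446 and P(9, 37) = 4699; 4656 is not s-gonal.
s = 11: P(11, 32) = 4496 and P(11, 33) = 4785; 4656 is not s-gonal.
s = 12: P(12, 30) = 4380 and P(12, 31) = 4681; 4656 is not s-gonal.
Hits: s ∈ {3} → 1.

1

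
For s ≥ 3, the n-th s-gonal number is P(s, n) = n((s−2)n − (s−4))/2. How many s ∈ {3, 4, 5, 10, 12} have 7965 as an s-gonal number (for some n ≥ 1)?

s = 3: P(3, 125) = 7875 and P(3, 126) = 8001; 7965 is not s-gonal.
s = 4: P(4, 89) = 7921 and P(4, 90) = 8100; 7965 is not s-gonal.
s = 5: P(5, 73) = 7957 and P(5, 74) = 8177; 7965 is not s-gonal.
s = 10: P(10, 45) = 7965. ✓
s = 12: P(12, 40) = 7840 and P(12, 41) = 8241; 7965 is not s-gonal.
Hits: s ∈ {10} → 1.

1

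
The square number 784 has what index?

We need n² = 784, so n = √784 = 28.

28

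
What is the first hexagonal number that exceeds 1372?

Solve n(2n−1) > 1372 for integer n.
The largest n with value ≤ 1372 is 26 (since 1326 ≤ 1372 < 1431), so the first above is n = 27, value 1431.

1431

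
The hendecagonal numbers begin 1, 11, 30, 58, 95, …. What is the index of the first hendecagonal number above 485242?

329

Solve n(9n−7)/2 > 485242 for integer n.
The largest n with value ≤ 485242 is 328 (since 482980 ≤ 485242 < 485933), so the first above is n = 329, value 485933.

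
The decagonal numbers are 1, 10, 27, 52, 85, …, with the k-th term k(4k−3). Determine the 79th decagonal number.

24727

The 79th decagonal number is n(4n−3) with n = 79.
79·(4·79 − 3) = 79·313 = 24727.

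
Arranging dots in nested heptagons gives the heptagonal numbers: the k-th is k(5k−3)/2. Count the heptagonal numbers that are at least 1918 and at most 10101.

36

The n-th heptagonal number is n(5n−3)/2.
Smallest index with value ≥ 1918: n = 28 (giving 1918).
Largest index with value ≤ 10101: n = 63 (giving 9828).
Indices 28 through 63: 36 terms.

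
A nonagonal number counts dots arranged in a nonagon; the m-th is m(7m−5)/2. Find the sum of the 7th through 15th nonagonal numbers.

3774

Σ i(7i−5)/2 = (7Σi² − 5Σi) / 2 over i = 7..15.
Σi = 120 − 21 = 99 and Σi² = 1240 − 91 = 1149.
(7·1149 − 5·99) / 2 = 7548/2 = 3774.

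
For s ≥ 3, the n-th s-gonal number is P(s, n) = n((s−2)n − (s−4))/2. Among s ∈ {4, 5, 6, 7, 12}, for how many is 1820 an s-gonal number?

s = 4: P(4, 42) = 1764 and P(4, 43) = 1849; 1820 is not s-gonal.
s = 5: P(5, 35) = 1820. ✓
s = 6: P(6, 30) = 1770 and P(6, 31) = 1891; 1820 is not s-gonal.
s = 7: P(7, 27) = 1782 and P(7, 28) = 1918; 1820 is not s-gonal.
s = 12: P(12, 19) = 1729 and P(12, 20) = 1920; 1820 is not s-gonal.
Hits: s ∈ {5} → 1.

1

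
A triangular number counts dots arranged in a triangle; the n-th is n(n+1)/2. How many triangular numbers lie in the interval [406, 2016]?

The n-th triangular number is n(n+1)/2.
Smallest index with value ≥ 406: n = 28 (giving 406).
Largest index with value ≤ 2016: n = 63 (giving 2016).
Indices 28 through 63: 36 terms.

36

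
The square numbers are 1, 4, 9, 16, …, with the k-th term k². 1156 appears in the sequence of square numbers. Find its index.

We need n² = 1156, so n = √1156 = 34.
Check: 34² = 1156. ✓

34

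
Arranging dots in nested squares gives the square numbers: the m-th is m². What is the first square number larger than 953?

Solve n² > 953 for integer n.
The largest n with value ≤ 953 is 30 (since 900 ≤ 953 < 961), so the first above is n = 31, value 961.

961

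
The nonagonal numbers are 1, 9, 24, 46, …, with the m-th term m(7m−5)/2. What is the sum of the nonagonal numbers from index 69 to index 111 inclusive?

Σ i(7i−5)/2 = (7Σi² − 5Σi) / 2 over i = 69..111.
Σi = 6216 − 2346 = 3870 and Σi² = 462056 − 107134 = 354922.
(7·354922 − 5·3870) / 2 = 2465104/2 = 1232552.

1232552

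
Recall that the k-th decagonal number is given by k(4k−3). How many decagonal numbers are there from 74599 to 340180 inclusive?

156

The n-th decagonal number is n(4n−3).
Smallest index with value ≥ 74599: n = 137 (giving 74665).
Largest index with value ≤ 340180: n = 292 (giving 340180).
Indices 137 through 292: 156 terms.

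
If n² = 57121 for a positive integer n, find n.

239

We need n² = 57121, so n = √57121 = 239.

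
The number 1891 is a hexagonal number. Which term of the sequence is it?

31

Set n(2n−1) = 1891, giving 2n² − n − 1891 = 0.
The discriminant is 1 + 8·1891 = 15129, and √15129 = 123.
So n = (1 + 123) / 4 = 124/4 = 31.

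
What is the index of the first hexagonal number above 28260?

120

Solve n(2n−1) > 28260 for integer n.
The largest n with value ≤ 28260 is 119 (since 28203 ≤ 28260 < 28680), so the first above is n = 120, value 28680.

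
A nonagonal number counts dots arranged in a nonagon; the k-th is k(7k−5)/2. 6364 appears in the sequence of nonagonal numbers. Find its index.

43

Set n(7n−5)/2 = 6364, giving 7n² − 5n − 12728 = 0.
The discriminant is 25 + 56·6364 = 356409, and √356409 = 597.
So n = (5 + 597) / 14 = 602/14 = 43.
Check: 43·(7·43 − 5)/2 = 6364. ✓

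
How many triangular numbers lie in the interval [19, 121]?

The n-th triangular number is n(n+1)/2.
Smallest index with value ≥ 19: n = 6 (giving 21).
Largest index with value ≤ 121: n = 15 (giving 120).
Indices 6 through 15: 10 terms.

10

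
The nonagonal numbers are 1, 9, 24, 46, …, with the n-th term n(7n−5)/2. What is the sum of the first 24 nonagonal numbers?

16400

Σ i(7i−5)/2 = (7Σi² − 5Σi) / 2 over i = 1..24.
Σi = 300 and Σi² = 4900.
(7·4900 − 5·300) / 2 = 32800/2 = 16400.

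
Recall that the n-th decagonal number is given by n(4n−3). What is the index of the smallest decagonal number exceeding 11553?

55

Solve n(4n−3) > 11553 for integer n.
The largest n with value ≤ 11553 is 54 (since 11502 ≤ 11553 < 11935), so the first above is n = 55, value 11935.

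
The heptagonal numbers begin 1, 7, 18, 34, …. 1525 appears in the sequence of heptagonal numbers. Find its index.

25

Set n(5n−3)/2 = 1525, giving 5n² − 3n − 3050 = 0.
So n = (3 + 247) / 10 = 250/10 = 25.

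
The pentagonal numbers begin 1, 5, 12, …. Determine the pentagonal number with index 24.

852

24·(3·24 − 1)/2 = 24·71/2 = 852.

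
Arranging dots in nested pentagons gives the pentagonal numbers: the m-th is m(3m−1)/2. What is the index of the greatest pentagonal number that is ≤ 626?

20

Solve n(3n−1)/2 ≤ 626 for integer n.
n = 20 gives 590 ≤ 626, while n = 21 gives 651 > 626; so the answer is index 20.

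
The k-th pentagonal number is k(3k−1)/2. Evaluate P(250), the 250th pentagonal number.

93625

250·(3·250 − 1)/2 = 250·749/2 = 93625.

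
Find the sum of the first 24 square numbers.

Σ_{i=1}^{24} i² = 24·25·49/6 = 4900.

4900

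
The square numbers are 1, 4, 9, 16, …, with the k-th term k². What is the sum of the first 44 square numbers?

29370

Σ_{i=1}^{44} i² = 44·45·89/6 = 29370.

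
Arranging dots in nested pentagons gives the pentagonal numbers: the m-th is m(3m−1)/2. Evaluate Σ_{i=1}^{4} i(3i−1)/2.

Σ i(3i−1)/2 = (3Σi² − Σi) / 2 over i = 1..4.
Σi = 10 and Σi² = 30.
(3·30 − 1·10) / 2 = 80/2 = 40.

40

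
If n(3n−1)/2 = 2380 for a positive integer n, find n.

40

Set n(3n−1)/2 = 2380, giving 3n² − n − 4760 = 0.
So n = (1 + 239) / 6 = 240/6 = 40.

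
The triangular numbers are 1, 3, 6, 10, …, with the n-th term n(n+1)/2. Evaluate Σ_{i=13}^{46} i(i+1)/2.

16932

Σ i(i+1)/2 = (Σi² + Σi) / 2 over i = 13..46.
Σi = 1081 − 78 = 1003 and Σi² = 33511 − 650 = 32861.
(1·32861 + 1·1003) / 2 = 33864/2 = 16932.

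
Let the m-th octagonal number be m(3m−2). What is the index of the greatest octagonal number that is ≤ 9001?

55

Solve n(3n−2) ≤ 9001 for integer n.
n = 55 gives 8965 ≤ 9001, while n = 56 gives 9296 > 9001; so the answer is index 55.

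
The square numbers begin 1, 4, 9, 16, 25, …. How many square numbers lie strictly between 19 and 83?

5

The n-th square number is n².
Smallest index with value > 19: n = 5 (giving 25).
Largest index with value < 83: n = 9 (giving 81).
Indices 5 through 9: 5 terms.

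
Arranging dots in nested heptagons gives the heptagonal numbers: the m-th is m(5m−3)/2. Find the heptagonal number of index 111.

30636

111·(5·111 − 3)/2 = 111·552/2 = 111·276 = 30636.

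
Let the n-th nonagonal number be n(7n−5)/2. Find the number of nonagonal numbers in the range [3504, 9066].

20

The n-th nonagonal number is n(7n−5)/2.
Smallest index with value ≥ 3504: n = 32 (giving 3504).
Largest index with value ≤ 9066: n = 51 (giving 8976).
Indices 32 through 51: 20 terms.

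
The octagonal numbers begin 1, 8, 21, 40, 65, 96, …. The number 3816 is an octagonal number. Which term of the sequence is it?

Set n(3n−2) = 3816, giving 3n² − 2n − 3816 = 0.
The discriminant is 4 + 12·3816 = 45796, and √45796 = 214.
So n = (2 + 214) / 6 = 216/6 = 36.
Check: 36·(3·36 − 2) = 3816. ✓

36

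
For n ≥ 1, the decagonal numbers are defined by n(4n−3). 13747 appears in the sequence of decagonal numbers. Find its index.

59

Set n(4n−3) = 13747, giving 4n² − 3n − 13747 = 0.
The discriminant is 9 + 16·13747 = 219961, and √219961 = 469.
So n = (3 + 469) / 8 = 472/8 = 59.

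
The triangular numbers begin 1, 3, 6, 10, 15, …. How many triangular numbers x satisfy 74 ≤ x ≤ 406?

The n-th triangular number is n(n+1)/2.
Smallest index with value ≥ 74: n = 12 (giving 78).
Largest index with value ≤ 406: n = 28 (giving 406).
Indices 12 through 28: 17 terms.

17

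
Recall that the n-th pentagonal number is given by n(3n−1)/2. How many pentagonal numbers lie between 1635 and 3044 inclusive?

12

The n-th pentagonal number is n(3n−1)/2.
Smallest index with value ≥ 1635: n = 34 (giving 1717).
Largest index with value ≤ 3044: n = 45 (giving 3015).
Indices 34 through 45: 12 terms.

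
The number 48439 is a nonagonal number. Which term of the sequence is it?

Set n(7n−5)/2 = 48439, giving 7n² − 5n − 96878 = 0.
So n = (5 + 1647) / 14 = 1652/14 = 118.

118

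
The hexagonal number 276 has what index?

Set n(2n−1) = 276, giving 2n² − n − 276 = 0.
The discriminant is 1 + 8·276 = 2209, and √2209 = 47.
So n = (1 + 47) / 4 = 48/4 = 12.

12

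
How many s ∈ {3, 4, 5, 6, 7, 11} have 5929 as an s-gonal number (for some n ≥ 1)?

s = 3: P(3, 108) = 5886 and P(3, 109) = 5995; 5929 is not s-gonal.
s = 4: P(4, 77) = 5929. ✓
s = 5: P(5, 63) = 5922 and P(5, 64) = 6112; 5929 is not s-gonal.
s = 6: P(6, 54) = 5778 and P(6, 55) = 5995; 5929 is not s-gonal.
s = 7: P(7, 49) = 5929. ✓
s = 11: P(11, 36) = 5706 and P(11, 37) = 6031; 5929 is not s-gonal.
Hits: s ∈ {4, 7} → 2.

2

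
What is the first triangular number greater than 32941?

Solve n(n+1)/2 > 32941 for integer n.
The largest n with value ≤ 32941 is 256 (since 32896 ≤ 32941 < 33153), so the first above is n = 257, value 33153.

33153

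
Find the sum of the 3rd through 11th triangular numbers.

Σ i(i+1)/2 = (Σi² + Σi) / 2 over i = 3..11.
Σi = 66 − 3 = 63 and Σi² = 506 − 5 = 501.
(1·501 + 1·63) / 2 = 564/2 = 282.

282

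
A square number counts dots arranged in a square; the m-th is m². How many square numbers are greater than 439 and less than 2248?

The n-th square number is n².
Smallest index with value > 439: n = 21 (giving 441).
Largest index with value < 2248: n = 47 (giving 2209).
Indices 21 through 47: 27 terms.

27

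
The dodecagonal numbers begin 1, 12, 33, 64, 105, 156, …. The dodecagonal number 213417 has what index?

Set n(5n−4) = 213417, giving 5n² − 4n − 213417 = 0.
The discriminant is 16 + 20·213417 = 4268356, and √4268356 = 2066.
So n = (4 + 2066) / 10 = 2070/10 = 207.

207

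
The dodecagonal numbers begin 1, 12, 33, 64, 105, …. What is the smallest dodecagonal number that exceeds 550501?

553113

Solve n(5n−4) > 550501 for integer n.
The largest n with value ≤ 550501 is 332 (since 549792 ≤ 550501 < 553113), so the first above is n = 333, value 553113.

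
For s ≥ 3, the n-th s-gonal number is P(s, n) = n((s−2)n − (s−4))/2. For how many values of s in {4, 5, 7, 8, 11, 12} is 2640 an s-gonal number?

1

s = 4: P(4, 51) = 2601 and P(4, 52) = 2704; 2640 is not s-gonal.
s = 5: P(5, 42) = 2625 and P(5, 43) = 2752; 2640 is not s-gonal.
s = 7: P(7, 32) = 2512 and P(7, 33) = 2673; 2640 is not s-gonal.
s = 8: P(8, 30) = 2640. ✓
s = 11: P(11, 24) = 2508 and P(11, 25) = 2725; 2640 is not s-gonal.
s = 12: P(12, 23) = 2553 and P(12, 24) = 2784; 2640 is not s-gonal.
Hits: s ∈ {8} → 1.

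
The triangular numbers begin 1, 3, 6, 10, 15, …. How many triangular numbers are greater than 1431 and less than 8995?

80

The n-th triangular number is n(n+1)/2.
Smallest index with value > 1431: n = 54 (giving 1485).
Largest index with value < 8995: n = 133 (giving 8911).
Indices 54 through 133: 80 terms.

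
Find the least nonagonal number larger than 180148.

181374

Solve n(7n−5)/2 > 180148 for integer n.
The largest n with value ≤ 180148 is 227 (since 179784 ≤ 180148 < 181374), so the first above is n = 228, value 181374.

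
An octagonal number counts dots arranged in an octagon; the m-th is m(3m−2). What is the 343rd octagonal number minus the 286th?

343·(3·343 − 2) = 352261 and 286·(3·286 − 2) = 244816.
Difference: 352261 − 244816 = 107445.

107445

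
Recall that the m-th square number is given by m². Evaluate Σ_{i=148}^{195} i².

1421000

Σ_{i=148}^{195} i² = 2490670 − 1069670 = 1421000.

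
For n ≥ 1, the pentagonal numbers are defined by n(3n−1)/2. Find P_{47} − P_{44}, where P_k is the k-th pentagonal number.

408

47·(3·47 − 1)/2 = 3290 and 44·(3·44 − 1)/2 = 2882.
Difference: 3290 − 2882 = 408.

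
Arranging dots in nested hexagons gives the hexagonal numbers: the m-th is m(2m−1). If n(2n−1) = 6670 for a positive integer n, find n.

58

Set n(2n−1) = 6670, giving 2n² − n − 6670 = 0.
The discriminant is 1 + 8·6670 = 53361, and √53361 = 231.
So n = (1 + 231) / 4 = 232/4 = 58.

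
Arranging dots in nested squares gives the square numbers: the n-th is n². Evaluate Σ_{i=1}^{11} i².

Σ_{i=1}^{11} i² = 11·12·23/6 = 506.

506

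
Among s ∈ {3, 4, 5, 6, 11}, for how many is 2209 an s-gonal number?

1

s = 3: P(3, 65) = 2145 and P(3, 66) = 2211; 2209 is not s-gonal.
s = 4: P(4, 47) = 2209. ✓
s = 5: P(5, 38) = 2147 and P(5, 39) = 2262; 2209 is not s-gonal.
s = 6: P(6, 33) = 2145 and P(6, 34) = 2278; 2209 is not s-gonal.
s = 11: P(11, 22) = 2101 and P(11, 23) = 2300; 2209 is not s-gonal.
Hits: s ∈ {4} → 1.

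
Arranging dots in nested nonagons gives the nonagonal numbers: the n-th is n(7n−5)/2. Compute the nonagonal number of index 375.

375·(7·375 − 5)/2 = 375·2620/2 = 375·1310 = 491250.

491250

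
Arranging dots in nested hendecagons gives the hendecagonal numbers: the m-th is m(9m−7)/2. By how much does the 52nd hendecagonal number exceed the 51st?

Consecutive hendecagonal numbers differ by 9n − 8: here 9·52 − 8 = 460.

460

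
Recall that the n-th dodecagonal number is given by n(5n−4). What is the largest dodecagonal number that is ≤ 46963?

46657

Solve n(5n−4) ≤ 46963 for integer n.
n = 97 gives 46657 ≤ 46963, while n = 98 gives 47628 > 46963; so the answer is 46657.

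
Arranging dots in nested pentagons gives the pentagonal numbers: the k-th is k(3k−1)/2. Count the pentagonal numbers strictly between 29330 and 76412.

85

The n-th pentagonal number is n(3n−1)/2.
Smallest index with value > 29330: n = 141 (giving 29751).
Largest index with value < 76412: n = 225 (giving 75825).
Indices 141 through 225: 85 terms.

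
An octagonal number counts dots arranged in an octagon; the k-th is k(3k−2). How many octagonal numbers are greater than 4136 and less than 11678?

The n-th octagonal number is n(3n−2).
Smallest index with value > 4136: n = 38 (giving 4256).
Largest index with value < 11678: n = 62 (giving 11408).
Indices 38 through 62: 25 terms.

25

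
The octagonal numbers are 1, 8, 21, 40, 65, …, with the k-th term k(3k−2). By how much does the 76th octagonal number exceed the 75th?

Consecutive octagonal numbers differ by 6n − 5: here 6·76 − 5 = 451.

451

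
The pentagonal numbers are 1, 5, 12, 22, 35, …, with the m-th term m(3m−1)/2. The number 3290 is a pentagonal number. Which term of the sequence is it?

47

Set n(3n−1)/2 = 3290, giving 3n² − n − 6580 = 0.
The discriminant is 1 + 24·3290 = 78961, and √78961 = 281.
So n = (1 + 281) / 6 = 282/6 = 47.
Check: 47·(3·47 − 1)/2 = 3290. ✓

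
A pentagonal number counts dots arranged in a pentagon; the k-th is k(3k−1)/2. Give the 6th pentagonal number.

The 6th pentagonal number is n(3n−1)/2 with n = 6.
6·(3·6 − 1)/2 = 6·17/2 = 51.

51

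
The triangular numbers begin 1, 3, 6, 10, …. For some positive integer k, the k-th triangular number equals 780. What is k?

39

Set n(n+1)/2 = 780, giving n² + n − 1560 = 0.
The discriminant is 1 + 8·780 = 6241, and √6241 = 79.
So n = (-1 + 79) / 2 = 78/2 = 39.
Check: 39·40/2 = 780. ✓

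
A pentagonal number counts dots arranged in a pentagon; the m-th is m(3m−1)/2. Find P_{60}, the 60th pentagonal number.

5370

The 60th pentagonal number is n(3n−1)/2 with n = 60.
60·(3·60 − 1)/2 = 60·179/2 = 5370.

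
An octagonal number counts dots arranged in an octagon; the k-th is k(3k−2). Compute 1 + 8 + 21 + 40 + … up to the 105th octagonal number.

1163085

Σ i(3i−2) = 3Σi² − 2Σi over i = 1..105.
Σi = 5565 and Σi² = 391405.
3·391405 − 2·5565 = 1163085.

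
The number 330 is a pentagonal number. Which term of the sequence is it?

Set n(3n−1)/2 = 330, giving 3n² − n − 660 = 0.
The discriminant is 1 + 24·330 = 7921, and √7921 = 89.
So n = (1 + 89) / 6 = 90/6 = 15.
Check: 15·(3·15 − 1)/2 = 330. ✓

15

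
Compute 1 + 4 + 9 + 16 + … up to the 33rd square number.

Σ_{i=1}^{33} i² = 33·34·67/6 = 12529.

12529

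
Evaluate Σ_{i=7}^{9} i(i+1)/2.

Σ i(i+1)/2 = (Σi² + Σi) / 2 over i = 7..9.
Σi = 45 − 21 = 24 and Σi² = 285 − 91 = 194.
(1·194 + 1·24) / 2 = 218/2 = 109.

109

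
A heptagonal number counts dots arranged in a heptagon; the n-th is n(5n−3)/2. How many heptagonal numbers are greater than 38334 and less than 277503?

The n-th heptagonal number is n(5n−3)/2.
Smallest index with value > 38334: n = 125 (giving 38875).
Largest index with value < 277503: n = 333 (giving 276723).
Indices 125 through 333: 209 terms.

209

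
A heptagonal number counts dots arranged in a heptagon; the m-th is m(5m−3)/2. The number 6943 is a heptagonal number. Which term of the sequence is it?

53

Set n(5n−3)/2 = 6943, giving 5n² − 3n − 13886 = 0.
The discriminant is 9 + 40·6943 = 277729, and √277729 = 527.
So n = (3 + 527) / 10 = 530/10 = 53.
Check: 53·(5·53 − 3)/2 = 6943. ✓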